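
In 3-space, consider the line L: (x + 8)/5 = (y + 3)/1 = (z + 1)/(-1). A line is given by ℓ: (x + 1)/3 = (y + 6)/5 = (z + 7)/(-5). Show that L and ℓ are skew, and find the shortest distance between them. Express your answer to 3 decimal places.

L has direction (5, 1, -1) through (-8, -3, -1).
ℓ has direction (3, 5, -5) through (-1, -6, -7).
Common perpendicular direction n = (5, 1, -1) × (3, 5, -5) = (0, 22, 22).
With w = (-1, -6, -7) − (-8, -3, -1) = (7, -3, -6), w · n = -198.
Since n ≠ 0 the lines are not parallel, and w · n = -198 ≠ 0 so they do not intersect; hence they are skew.
Distance = |w · n| / |n| = |-198| / √968 ≈ 6.364.

6.364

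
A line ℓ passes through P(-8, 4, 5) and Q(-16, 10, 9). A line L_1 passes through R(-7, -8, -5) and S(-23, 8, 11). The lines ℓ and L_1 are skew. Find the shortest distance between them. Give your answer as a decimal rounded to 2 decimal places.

5.31

A direction vector for ℓ is Q − P = (-8, 6, 4).
A direction vector for L_1 is S − R = (-16, 16, 16).
Common perpendicular direction n = (-8, 6, 4) × (-16, 16, 16) = (32, 64, -32).
With w = (-7, -8, -5) − (-8, 4, 5) = (1, -12, -10), w · n = -416.
Distance = |w · n| / |n| = |-416| / √6144 ≈ 5.31.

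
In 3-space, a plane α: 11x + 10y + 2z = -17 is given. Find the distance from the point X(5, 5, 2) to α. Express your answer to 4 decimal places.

n·X − d = (11)·(5) + (10)·(5) + (2)·(2) − (-17) = 126; |n| = √225.
Distance = |126| / √225 = 126/√225 ≈ 8.4000.

8.4000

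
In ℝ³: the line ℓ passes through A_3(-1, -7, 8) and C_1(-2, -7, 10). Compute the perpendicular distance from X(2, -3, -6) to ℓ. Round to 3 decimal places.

A direction vector for ℓ is C_1 − A_3 = (-1, 0, 2).
Taking (-1, -7, 8) on ℓ with direction v = (-1, 0, 2): w = X − (-1, -7, 8) = (3, 4, -14), and w × v = (8, 8, 4).
Distance = |w × v| / |v| = √144 / √5 ≈ 5.367.

5.367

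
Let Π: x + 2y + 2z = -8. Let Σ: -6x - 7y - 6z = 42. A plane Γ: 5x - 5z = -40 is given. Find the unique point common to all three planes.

Solving the 3×3 linear system x + 2y + 2z = -8, -6x - 7y - 6z = 42, 5x - 5z = -40 (e.g. by elimination or Cramer's rule, determinant = -15) gives (-4, -6, 4).

(-4, -6, 4)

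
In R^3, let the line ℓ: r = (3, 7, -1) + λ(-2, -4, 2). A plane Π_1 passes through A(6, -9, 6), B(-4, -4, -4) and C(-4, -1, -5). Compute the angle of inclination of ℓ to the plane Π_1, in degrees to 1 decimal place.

AB = (-10, 5, -10), AC = (-10, 8, -11); a normal to Π_1 is AB × AC = (25, -10, -30).
Using A: Π_1 has equation 25x - 10y - 30z = 60.
sin θ = |n·v| / (|n||v|) = |-70| / (√1625 · √24) = 0.35446.
θ ≈ 20.8°.

20.8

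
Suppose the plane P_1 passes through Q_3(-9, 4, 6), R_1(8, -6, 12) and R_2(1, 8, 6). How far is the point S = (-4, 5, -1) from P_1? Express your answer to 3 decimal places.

Q_3R_1 = (17, -10, 6), Q_3R_2 = (10, 4, 0); a normal to P_1 is Q_3R_1 × Q_3R_2 = (-24, 60, 168).
Using Q_3: P_1 has equation -24x + 60y + 168z = 1464.
n·S − d = (-24)·(-4) + (60)·(5) + (168)·(-1) − 1464 = -1236; |n| = √32400.
Distance = |-1236| / √32400 = 1236/√32400 ≈ 6.867.

6.867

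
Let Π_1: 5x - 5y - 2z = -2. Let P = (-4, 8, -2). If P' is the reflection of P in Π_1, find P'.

λ = (n·P − d)/|n|² = (-56 − (-2))/54 = -1.
Reflection = P − 2λn = (-4, 8, -2) − (-2)·(5, -5, -2) = (6, -2, -6).

(6, -2, -6)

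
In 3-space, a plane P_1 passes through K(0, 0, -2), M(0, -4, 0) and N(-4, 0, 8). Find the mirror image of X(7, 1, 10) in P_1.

(-13, -3, 2)

KM = (0, -4, 2), KN = (-4, 0, 10); a normal to P_1 is KM × KN = (-40, -8, -16).
Using K: P_1 has equation -40x - 8y - 16z = 32.
λ = (n·X − d)/|n|² = (-448 − 32)/1920 = -1/4.
Reflection = X − 2λn = (7, 1, 10) − (-1/2)·(-40, -8, -16) = (-13, -3, 2).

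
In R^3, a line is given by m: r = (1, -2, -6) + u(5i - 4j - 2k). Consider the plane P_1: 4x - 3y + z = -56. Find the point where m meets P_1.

Substitute r = (1, -2, -6) + t(5, -4, -2) into the plane: 4 + 30t = -56, so t = -2.
Intersection: (1, -2, -6) + (-2)·(5, -4, -2) = (-9, 6, -2).

(-9, 6, -2)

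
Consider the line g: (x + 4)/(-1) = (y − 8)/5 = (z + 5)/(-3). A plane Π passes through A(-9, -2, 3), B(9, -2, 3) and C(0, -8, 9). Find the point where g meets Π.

(-3, 3, -2)

g has direction (-1, 5, -3) through (-4, 8, -5).
AB = (18, 0, 0), AC = (9, -6, 6); a normal to Π is AB × AC = (0, -108, -108).
Using A: Π has equation -108y - 108z = -108.
Substitute r = (-4, 8, -5) + t(-1, 5, -3) into the plane: -324 + (-216)t = -108, so t = -1.
Intersection: (-4, 8, -5) + (-1)·(-1, 5, -3) = (-3, 3, -2).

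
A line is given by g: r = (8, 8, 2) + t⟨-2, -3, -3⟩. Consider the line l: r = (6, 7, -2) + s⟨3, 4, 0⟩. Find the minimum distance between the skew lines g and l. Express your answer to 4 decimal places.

1.2639

Common perpendicular direction n = (-2, -3, -3) × (3, 4, 0) = (12, -9, 1).
With w = (6, 7, -2) − (8, 8, 2) = (-2, -1, -4), w · n = -19.
Distance = |w · n| / |n| = |-19| / √226 ≈ 1.2639.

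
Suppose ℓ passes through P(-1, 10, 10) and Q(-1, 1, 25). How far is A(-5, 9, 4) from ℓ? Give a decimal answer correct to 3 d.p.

A direction vector for ℓ is Q − P = (0, -9, 15).
Taking (-1, 10, 10) on ℓ with direction v = (0, -9, 15): w = A − (-1, 10, 10) = (-4, -1, -6), and w × v = (-69, 60, 36).
Distance = |w × v| / |v| = √9657 / √306 ≈ 5.618.

5.618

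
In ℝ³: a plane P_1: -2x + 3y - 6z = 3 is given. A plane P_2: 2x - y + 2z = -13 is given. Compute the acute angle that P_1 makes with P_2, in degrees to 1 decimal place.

cos θ = |n₁·n₂| / (|n₁||n₂|) = |-19| / (√49 · √9).
θ = arccos(0.90476) ≈ 25.2°.

25.2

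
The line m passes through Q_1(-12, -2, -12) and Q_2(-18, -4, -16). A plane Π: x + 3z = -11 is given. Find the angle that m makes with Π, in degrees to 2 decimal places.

A direction vector for m is Q_2 − Q_1 = (-6, -2, -4).
sin θ = |n·v| / (|n||v|) = |-18| / (√10 · √56) = 0.76064.
θ ≈ 49.52°.

49.52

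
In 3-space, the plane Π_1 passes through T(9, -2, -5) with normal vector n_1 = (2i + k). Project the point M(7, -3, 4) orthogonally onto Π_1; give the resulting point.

Π_1: n_1·r = n_1·T gives 2x + z = 13.
Foot = M − λn with λ = (n·M − d)/|n|² = (18 − 13)/5 = 1.
Foot = (7, -3, 4) − 1·(2, 0, 1) = (5, -3, 3).

(5, -3, 3)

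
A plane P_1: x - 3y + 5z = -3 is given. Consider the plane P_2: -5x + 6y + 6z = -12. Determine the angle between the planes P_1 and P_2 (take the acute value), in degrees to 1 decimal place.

cos θ = |n₁·n₂| / (|n₁||n₂|) = |7| / (√35 · √97).
θ = arccos(0.12014) ≈ 83.1°.

83.1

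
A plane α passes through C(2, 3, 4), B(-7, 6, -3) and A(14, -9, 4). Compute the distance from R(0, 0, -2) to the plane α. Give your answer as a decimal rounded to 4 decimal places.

0.0864

CB = (-9, 3, -7), CA = (12, -12, 0); a normal to α is CB × CA = (-84, -84, 72).
Using C: α has equation -84x - 84y + 72z = -132.
n·R − d = (-84)·(0) + (-84)·(0) + (72)·(-2) − (-132) = -12; |n| = √19296.
Distance = |-12| / √19296 = 12/√19296 ≈ 0.0864.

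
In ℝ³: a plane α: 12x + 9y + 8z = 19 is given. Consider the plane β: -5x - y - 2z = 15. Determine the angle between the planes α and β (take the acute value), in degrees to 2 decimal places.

24.09

cos θ = |n₁·n₂| / (|n₁||n₂|) = |-85| / (√289 · √30).
θ = arccos(0.91287) ≈ 24.09°.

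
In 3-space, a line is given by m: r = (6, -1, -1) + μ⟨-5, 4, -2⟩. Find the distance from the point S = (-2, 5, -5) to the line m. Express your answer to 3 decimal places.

0.894

Taking (6, -1, -1) on m with direction v = (-5, 4, -2): w = S − (6, -1, -1) = (-8, 6, -4), and w × v = (4, 4, -2).
Distance = |w × v| / |v| = √36 / √45 ≈ 0.894.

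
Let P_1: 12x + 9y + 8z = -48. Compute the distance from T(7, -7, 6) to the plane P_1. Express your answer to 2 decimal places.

6.88

n·T − d = (12)·(7) + (9)·(-7) + (8)·(6) − (-48) = 117; |n| = √289.
Distance = |117| / √289 = 117/√289 ≈ 6.88.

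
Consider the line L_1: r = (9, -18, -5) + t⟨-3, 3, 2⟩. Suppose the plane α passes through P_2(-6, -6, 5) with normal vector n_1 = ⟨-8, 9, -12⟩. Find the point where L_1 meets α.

α: n_1·r = n_1·P_2 gives -8x + 9y - 12z = -66.
Substitute r = (9, -18, -5) + t(-3, 3, 2) into the plane: -174 + 27t = -66, so t = 4.
Intersection: (9, -18, -5) + 4·(-3, 3, 2) = (-3, -6, 3).

(-3, -6, 3)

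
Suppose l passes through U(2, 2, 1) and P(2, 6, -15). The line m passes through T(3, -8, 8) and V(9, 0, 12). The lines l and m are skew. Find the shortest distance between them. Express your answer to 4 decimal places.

5.3571

A direction vector for l is P − U = (0, 4, -16).
A direction vector for m is V − T = (6, 8, 4).
Common perpendicular direction n = (0, 4, -16) × (6, 8, 4) = (144, -96, -24).
With w = (3, -8, 8) − (2, 2, 1) = (1, -10, 7), w · n = 936.
Distance = |w · n| / |n| = |936| / √30528 ≈ 5.3571.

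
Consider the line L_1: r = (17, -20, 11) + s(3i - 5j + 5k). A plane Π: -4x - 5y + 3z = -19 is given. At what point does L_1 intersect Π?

(8, -5, -4)

Substitute r = (17, -20, 11) + t(3, -5, 5) into the plane: 65 + 28t = -19, so t = -3.
Intersection: (17, -20, 11) + (-3)·(3, -5, 5) = (8, -5, -4).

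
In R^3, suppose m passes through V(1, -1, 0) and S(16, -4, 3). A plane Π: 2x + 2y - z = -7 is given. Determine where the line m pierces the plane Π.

A direction vector for m is S − V = (15, -3, 3).
Substitute r = (1, -1, 0) + t(15, -3, 3) into the plane: 0 + 21t = -7, so t = -1/3.
Intersection: (1, -1, 0) + (-1/3)·(15, -3, 3) = (-4, 0, -1).

(-4, 0, -1)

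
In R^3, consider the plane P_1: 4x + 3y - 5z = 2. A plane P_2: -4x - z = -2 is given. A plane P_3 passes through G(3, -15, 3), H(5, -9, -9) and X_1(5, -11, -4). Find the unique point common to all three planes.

(2, -12, -6)

GH = (2, 6, -12), GX_1 = (2, 4, -7); a normal to P_3 is GH × GX_1 = (6, -10, -4).
Using G: P_3 has equation 6x - 10y - 4z = 156.
Solving the 3×3 linear system 4x + 3y - 5z = 2, -4x - z = -2, 6x - 10y - 4z = 156 (e.g. by elimination or Cramer's rule, determinant = -306) gives (2, -12, -6).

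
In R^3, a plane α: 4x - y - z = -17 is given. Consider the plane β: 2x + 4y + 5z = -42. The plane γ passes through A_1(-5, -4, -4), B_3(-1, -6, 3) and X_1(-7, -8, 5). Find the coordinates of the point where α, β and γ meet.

(-6, -5, -2)

A_1B_3 = (4, -2, 7), A_1X_1 = (-2, -4, 9); a normal to γ is A_1B_3 × A_1X_1 = (10, -50, -20).
Using A_1: γ has equation 10x - 50y - 20z = 230.
Solving the 3×3 linear system 4x - y - z = -17, 2x + 4y + 5z = -42, 10x - 50y - 20z = 230 (e.g. by elimination or Cramer's rule, determinant = 730) gives (-6, -5, -2).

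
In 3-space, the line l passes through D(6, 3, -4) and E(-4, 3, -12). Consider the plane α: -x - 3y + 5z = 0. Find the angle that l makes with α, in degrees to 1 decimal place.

A direction vector for l is E − D = (-10, 0, -8).
sin θ = |n·v| / (|n||v|) = |-30| / (√35 · √164) = 0.39597.
θ ≈ 23.3°.

23.3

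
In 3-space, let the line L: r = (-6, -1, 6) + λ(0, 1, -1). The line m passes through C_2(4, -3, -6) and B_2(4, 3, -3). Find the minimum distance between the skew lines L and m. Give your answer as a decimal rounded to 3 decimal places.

10.000

A direction vector for m is B_2 − C_2 = (0, 6, 3).
Common perpendicular direction n = (0, 1, -1) × (0, 6, 3) = (9, 0, 0).
With w = (4, -3, -6) − (-6, -1, 6) = (10, -2, -12), w · n = 90.
Distance = |w · n| / |n| = |90| / √81 ≈ 10.000.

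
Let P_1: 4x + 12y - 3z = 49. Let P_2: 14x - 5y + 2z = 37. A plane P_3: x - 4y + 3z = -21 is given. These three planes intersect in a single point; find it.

Solving the 3×3 linear system 4x + 12y - 3z = 49, 14x - 5y + 2z = 37, x - 4y + 3z = -21 (e.g. by elimination or Cramer's rule, determinant = -355) gives (4, 1, -7).

(4, 1, -7)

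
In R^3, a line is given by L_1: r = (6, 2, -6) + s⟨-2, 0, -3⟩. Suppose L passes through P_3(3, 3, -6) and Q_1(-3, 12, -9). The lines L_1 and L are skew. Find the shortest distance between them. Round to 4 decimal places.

1.9944

A direction vector for L is Q_1 − P_3 = (-6, 9, -3).
Common perpendicular direction n = (-2, 0, -3) × (-6, 9, -3) = (27, 12, -18).
With w = (3, 3, -6) − (6, 2, -6) = (-3, 1, 0), w · n = -69.
Distance = |w · n| / |n| = |-69| / √1197 ≈ 1.9944.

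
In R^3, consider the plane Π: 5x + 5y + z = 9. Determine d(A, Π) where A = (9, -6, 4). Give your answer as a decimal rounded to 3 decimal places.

1.400

n·A − d = (5)·(9) + (5)·(-6) + (1)·(4) − 9 = 10; |n| = √51.
Distance = |10| / √51 = 10/√51 ≈ 1.400.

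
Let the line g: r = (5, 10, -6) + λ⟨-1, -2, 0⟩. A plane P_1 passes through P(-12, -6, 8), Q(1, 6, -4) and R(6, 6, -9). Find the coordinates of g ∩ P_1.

PQ = (13, 12, -12), PR = (18, 12, -17); a normal to P_1 is PQ × PR = (-60, 5, -60).
Using P: P_1 has equation -60x + 5y - 60z = 210.
Substitute r = (5, 10, -6) + t(-1, -2, 0) into the plane: 110 + 50t = 210, so t = 2.
Intersection: (5, 10, -6) + 2·(-1, -2, 0) = (3, 6, -6).

(3, 6, -6)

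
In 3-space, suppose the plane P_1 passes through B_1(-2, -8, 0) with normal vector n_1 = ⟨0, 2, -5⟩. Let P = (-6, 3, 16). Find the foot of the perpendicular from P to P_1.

P_1: n_1·r = n_1·B_1 gives 2y - 5z = -16.
Foot = P − λn with λ = (n·P − d)/|n|² = (-74 − (-16))/29 = -2.
Foot = (-6, 3, 16) − (-2)·(0, 2, -5) = (-6, 7, 6).

(-6, 7, 6)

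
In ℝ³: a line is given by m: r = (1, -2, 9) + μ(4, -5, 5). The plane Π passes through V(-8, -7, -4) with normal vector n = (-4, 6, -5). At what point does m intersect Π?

Π: n·r = n·V gives -4x + 6y - 5z = 10.
Substitute r = (1, -2, 9) + t(4, -5, 5) into the plane: -61 + (-71)t = 10, so t = -1.
Intersection: (1, -2, 9) + (-1)·(4, -5, 5) = (-3, 3, 4).

(-3, 3, 4)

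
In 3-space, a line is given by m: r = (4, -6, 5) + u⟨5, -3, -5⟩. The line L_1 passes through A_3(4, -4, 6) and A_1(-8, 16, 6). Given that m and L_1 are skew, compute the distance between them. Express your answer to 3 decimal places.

1.383

A direction vector for L_1 is A_1 − A_3 = (-12, 20, 0).
Common perpendicular direction n = (5, -3, -5) × (-12, 20, 0) = (100, 60, 64).
With w = (4, -4, 6) − (4, -6, 5) = (0, 2, 1), w · n = 184.
Distance = |w · n| / |n| = |184| / √17696 ≈ 1.383.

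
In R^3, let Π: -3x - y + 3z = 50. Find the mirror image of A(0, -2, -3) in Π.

(-18, -8, 15)

λ = (n·A − d)/|n|² = (-7 − 50)/19 = -3.
Reflection = A − 2λn = (0, -2, -3) − (-6)·(-3, -1, 3) = (-18, -8, 15).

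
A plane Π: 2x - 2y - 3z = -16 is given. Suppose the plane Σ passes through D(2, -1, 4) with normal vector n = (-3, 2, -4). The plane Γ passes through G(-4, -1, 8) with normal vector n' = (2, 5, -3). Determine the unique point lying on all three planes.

Σ: n·r = n·D gives -3x + 2y - 4z = -24.
Γ: n'·r = n'·G gives 2x + 5y - 3z = -37.
Solving the 3×3 linear system 2x - 2y - 3z = -16, -3x + 2y - 4z = -24, 2x + 5y - 3z = -37 (e.g. by elimination or Cramer's rule, determinant = 119) gives (-2, -3, 6).

(-2, -3, 6)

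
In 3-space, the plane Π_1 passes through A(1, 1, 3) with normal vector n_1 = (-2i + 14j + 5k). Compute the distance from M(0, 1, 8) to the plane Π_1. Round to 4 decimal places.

1.8000

Π_1: n_1·r = n_1·A gives -2x + 14y + 5z = 27.
n·M − d = (-2)·(0) + (14)·(1) + (5)·(8) − 27 = 27; |n| = √225.
Distance = |27| / √225 = 27/√225 ≈ 1.8000.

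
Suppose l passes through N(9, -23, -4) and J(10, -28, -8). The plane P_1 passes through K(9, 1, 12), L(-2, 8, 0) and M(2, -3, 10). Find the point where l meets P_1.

(5, -3, 12)

A direction vector for l is J − N = (1, -5, -4).
KL = (-11, 7, -12), KM = (-7, -4, -2); a normal to P_1 is KL × KM = (-62, 62, 93).
Using K: P_1 has equation -62x + 62y + 93z = 620.
Substitute r = (9, -23, -4) + t(1, -5, -4) into the plane: -2356 + (-744)t = 620, so t = -4.
Intersection: (9, -23, -4) + (-4)·(1, -5, -4) = (5, -3, 12).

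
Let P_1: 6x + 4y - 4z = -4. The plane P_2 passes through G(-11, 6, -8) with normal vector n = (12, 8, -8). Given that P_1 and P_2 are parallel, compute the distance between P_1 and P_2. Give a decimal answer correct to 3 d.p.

0.728

P_2: n·r = n·G gives 12x + 8y - 8z = -20.
Rescale P_2 by 1/2: 6x + 4y - 4z = -10. Then distance = |-4 − (-10)| / √68 ≈ 0.728.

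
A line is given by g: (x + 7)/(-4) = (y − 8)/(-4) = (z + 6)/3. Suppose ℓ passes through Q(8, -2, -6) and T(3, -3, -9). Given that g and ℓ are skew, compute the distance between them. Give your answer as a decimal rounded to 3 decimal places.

g has direction (-4, -4, 3) through (-7, 8, -6).
A direction vector for ℓ is T − Q = (-5, -1, -3).
Common perpendicular direction n = (-4, -4, 3) × (-5, -1, -3) = (15, -27, -16).
With w = (8, -2, -6) − (-7, 8, -6) = (15, -10, 0), w · n = 495.
Distance = |w · n| / |n| = |495| / √1210 ≈ 14.230.

14.230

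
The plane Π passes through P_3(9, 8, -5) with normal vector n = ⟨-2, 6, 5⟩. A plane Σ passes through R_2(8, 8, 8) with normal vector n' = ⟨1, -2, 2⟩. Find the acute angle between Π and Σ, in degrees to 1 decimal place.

80.5

Π: n·r = n·P_3 gives -2x + 6y + 5z = 5.
Σ: n'·r = n'·R_2 gives x - 2y + 2z = 8.
cos θ = |n₁·n₂| / (|n₁||n₂|) = |-4| / (√65 · √9).
θ = arccos(0.16538) ≈ 80.5°.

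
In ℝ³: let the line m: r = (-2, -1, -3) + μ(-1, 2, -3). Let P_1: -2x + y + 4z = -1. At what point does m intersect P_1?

Substitute r = (-2, -1, -3) + t(-1, 2, -3) into the plane: -9 + (-8)t = -1, so t = -1.
Intersection: (-2, -1, -3) + (-1)·(-1, 2, -3) = (-1, -3, 0).

(-1, -3, 0)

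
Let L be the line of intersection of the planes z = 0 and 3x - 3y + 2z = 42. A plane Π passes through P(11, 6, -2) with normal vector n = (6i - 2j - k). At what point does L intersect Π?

(7, -7, 0)

Direction of L: (0, 0, 1) × (3, -3, 2) = (3, 3, 0).
A point on L: solving the two plane equations with x = 3 gives (3, -11, 0).
Π: n·r = n·P gives 6x - 2y - z = 56.
Substitute r = (3, -11, 0) + t(3, 3, 0) into the plane: 40 + 12t = 56, so t = 4/3.
Intersection: (3, -11, 0) + (4/3)·(3, 3, 0) = (7, -7, 0).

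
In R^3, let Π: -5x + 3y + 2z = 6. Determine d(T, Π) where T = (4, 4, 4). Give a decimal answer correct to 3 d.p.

0.973

n·T − d = (-5)·(4) + (3)·(4) + (2)·(4) − 6 = -6; |n| = √38.
Distance = |-6| / √38 = 6/√38 ≈ 0.973.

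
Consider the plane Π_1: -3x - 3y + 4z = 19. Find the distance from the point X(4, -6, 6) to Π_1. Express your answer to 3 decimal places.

n·X − d = (-3)·(4) + (-3)·(-6) + (4)·(6) − 19 = 11; |n| = √34.
Distance = |11| / √34 = 11/√34 ≈ 1.886.

1.886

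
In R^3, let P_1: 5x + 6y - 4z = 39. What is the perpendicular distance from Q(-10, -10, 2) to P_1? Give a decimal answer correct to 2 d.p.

17.89

n·Q − d = (5)·(-10) + (6)·(-10) + (-4)·(2) − 39 = -157; |n| = √77.
Distance = |-157| / √77 = 157/√77 ≈ 17.89.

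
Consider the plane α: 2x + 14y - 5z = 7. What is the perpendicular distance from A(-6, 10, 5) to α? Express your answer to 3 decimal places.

n·A − d = (2)·(-6) + (14)·(10) + (-5)·(5) − 7 = 96; |n| = √225.
Distance = |96| / √225 = 96/√225 ≈ 6.400.

6.400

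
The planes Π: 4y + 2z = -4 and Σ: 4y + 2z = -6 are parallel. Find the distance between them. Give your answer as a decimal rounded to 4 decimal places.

Same normal n = (0, 4, 2) with |n| = √20; distance = |-4 − (-6)| / |n| = 2/√20 ≈ 0.4472.

0.4472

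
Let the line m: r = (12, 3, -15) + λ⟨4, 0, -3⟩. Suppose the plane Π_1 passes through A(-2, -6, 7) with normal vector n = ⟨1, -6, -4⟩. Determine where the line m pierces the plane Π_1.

(0, 3, -6)

Π_1: n·r = n·A gives x - 6y - 4z = 6.
Substitute r = (12, 3, -15) + t(4, 0, -3) into the plane: 54 + 16t = 6, so t = -3.
Intersection: (12, 3, -15) + (-3)·(4, 0, -3) = (0, 3, -6).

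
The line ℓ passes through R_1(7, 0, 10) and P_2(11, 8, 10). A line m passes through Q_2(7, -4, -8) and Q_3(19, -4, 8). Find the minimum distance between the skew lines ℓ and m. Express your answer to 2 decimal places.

A direction vector for ℓ is P_2 − R_1 = (4, 8, 0).
A direction vector for m is Q_3 − Q_2 = (12, 0, 16).
Common perpendicular direction n = (4, 8, 0) × (12, 0, 16) = (128, -64, -96).
With w = (7, -4, -8) − (7, 0, 10) = (0, -4, -18), w · n = 1984.
Distance = |w · n| / |n| = |1984| / √29696 ≈ 11.51.

11.51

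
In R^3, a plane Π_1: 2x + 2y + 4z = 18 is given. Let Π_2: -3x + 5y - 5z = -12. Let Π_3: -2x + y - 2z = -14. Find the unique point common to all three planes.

Solving the 3×3 linear system 2x + 2y + 4z = 18, -3x + 5y - 5z = -12, -2x + y - 2z = -14 (e.g. by elimination or Cramer's rule, determinant = 26) gives (9, 2, -1).

(9, 2, -1)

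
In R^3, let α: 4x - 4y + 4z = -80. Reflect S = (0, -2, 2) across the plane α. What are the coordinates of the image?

(-16, 14, -14)

λ = (n·S − d)/|n|² = (16 − (-80))/48 = 2.
Reflection = S − 2λn = (0, -2, 2) − 4·(4, -4, 4) = (-16, 14, -14).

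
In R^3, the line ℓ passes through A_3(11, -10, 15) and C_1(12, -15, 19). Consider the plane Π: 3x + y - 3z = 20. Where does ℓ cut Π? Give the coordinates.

(8, 5, 3)

A direction vector for ℓ is C_1 − A_3 = (1, -5, 4).
Substitute r = (11, -10, 15) + t(1, -5, 4) into the plane: -22 + (-14)t = 20, so t = -3.
Intersection: (11, -10, 15) + (-3)·(1, -5, 4) = (8, 5, 3).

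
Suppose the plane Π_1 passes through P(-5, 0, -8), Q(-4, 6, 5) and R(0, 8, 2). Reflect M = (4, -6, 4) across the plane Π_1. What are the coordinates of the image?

(-12, 14, -4)

PQ = (1, 6, 13), PR = (5, 8, 10); a normal to Π_1 is PQ × PR = (-44, 55, -22).
Using P: Π_1 has equation -44x + 55y - 22z = 396.
λ = (n·M − d)/|n|² = (-594 − 396)/5445 = -2/11.
Reflection = M − 2λn = (4, -6, 4) − (-4/11)·(-44, 55, -22) = (-12, 14, -4).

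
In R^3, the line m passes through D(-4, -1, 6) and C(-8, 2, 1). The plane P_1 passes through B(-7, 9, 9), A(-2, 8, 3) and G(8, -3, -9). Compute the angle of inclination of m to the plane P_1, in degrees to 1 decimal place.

62.5

A direction vector for m is C − D = (-4, 3, -5).
BA = (5, -1, -6), BG = (15, -12, -18); a normal to P_1 is BA × BG = (-54, 0, -45).
Using B: P_1 has equation -54x - 45z = -27.
sin θ = |n·v| / (|n||v|) = |441| / (√4941 · √50) = 0.88725.
θ ≈ 62.5°.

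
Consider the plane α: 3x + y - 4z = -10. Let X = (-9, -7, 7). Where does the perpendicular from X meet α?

Foot = X − λn with λ = (n·X − d)/|n|² = (-62 − (-10))/26 = -2.
Foot = (-9, -7, 7) − (-2)·(3, 1, -4) = (-3, -5, -1).

(-3, -5, -1)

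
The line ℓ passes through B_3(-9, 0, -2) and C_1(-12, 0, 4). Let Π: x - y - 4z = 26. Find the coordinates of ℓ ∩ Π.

(-6, 0, -8)

A direction vector for ℓ is C_1 − B_3 = (-3, 0, 6).
Substitute r = (-9, 0, -2) + t(-3, 0, 6) into the plane: -1 + (-27)t = 26, so t = -1.
Intersection: (-9, 0, -2) + (-1)·(-3, 0, 6) = (-6, 0, -8).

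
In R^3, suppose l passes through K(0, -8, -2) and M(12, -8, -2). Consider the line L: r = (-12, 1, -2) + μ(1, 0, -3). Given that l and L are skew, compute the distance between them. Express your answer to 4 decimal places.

9.0000

A direction vector for l is M − K = (12, 0, 0).
Common perpendicular direction n = (12, 0, 0) × (1, 0, -3) = (0, 36, 0).
With w = (-12, 1, -2) − (0, -8, -2) = (-12, 9, 0), w · n = 324.
Distance = |w · n| / |n| = |324| / √1296 ≈ 9.0000.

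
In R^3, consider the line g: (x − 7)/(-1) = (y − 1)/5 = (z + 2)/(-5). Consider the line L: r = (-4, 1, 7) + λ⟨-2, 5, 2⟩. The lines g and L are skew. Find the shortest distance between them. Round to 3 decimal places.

9.106

g has direction (-1, 5, -5) through (7, 1, -2).
Common perpendicular direction n = (-1, 5, -5) × (-2, 5, 2) = (35, 12, 5).
With w = (-4, 1, 7) − (7, 1, -2) = (-11, 0, 9), w · n = -340.
Distance = |w · n| / |n| = |-340| / √1394 ≈ 9.106.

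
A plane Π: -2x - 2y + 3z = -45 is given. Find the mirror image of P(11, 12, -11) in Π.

(3, 4, 1)

λ = (n·P − d)/|n|² = (-79 − (-45))/17 = -2.
Reflection = P − 2λn = (11, 12, -11) − (-4)·(-2, -2, 3) = (3, 4, 1).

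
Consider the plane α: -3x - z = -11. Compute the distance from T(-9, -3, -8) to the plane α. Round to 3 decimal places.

n·T − d = (-3)·(-9) + (0)·(-3) + (-1)·(-8) − (-11) = 46; |n| = √10.
Distance = |46| / √10 = 46/√10 ≈ 14.546.

14.546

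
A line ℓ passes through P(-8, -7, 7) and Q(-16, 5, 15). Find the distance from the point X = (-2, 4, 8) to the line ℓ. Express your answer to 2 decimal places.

11.26

A direction vector for ℓ is Q − P = (-8, 12, 8).
Taking (-8, -7, 7) on ℓ with direction v = (-8, 12, 8): w = X − (-8, -7, 7) = (6, 11, 1), and w × v = (76, -56, 160).
Distance = |w × v| / |v| = √34512 / √272 ≈ 11.26.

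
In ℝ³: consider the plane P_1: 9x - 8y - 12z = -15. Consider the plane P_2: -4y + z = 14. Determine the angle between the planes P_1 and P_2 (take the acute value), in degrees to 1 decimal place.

cos θ = |n₁·n₂| / (|n₁||n₂|) = |20| / (√289 · √17).
θ = arccos(0.28534) ≈ 73.4°.

73.4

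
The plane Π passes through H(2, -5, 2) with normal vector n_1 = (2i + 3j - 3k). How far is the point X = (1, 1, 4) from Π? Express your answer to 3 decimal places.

Π: n_1·r = n_1·H gives 2x + 3y - 3z = -17.
n·X − d = (2)·(1) + (3)·(1) + (-3)·(4) − (-17) = 10; |n| = √22.
Distance = |10| / √22 = 10/√22 ≈ 2.132.

2.132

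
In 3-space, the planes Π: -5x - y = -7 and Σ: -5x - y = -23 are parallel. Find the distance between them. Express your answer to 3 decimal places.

3.138

Same normal n = (-5, -1, 0) with |n| = √26; distance = |-7 − (-23)| / |n| = 16/√26 ≈ 3.138.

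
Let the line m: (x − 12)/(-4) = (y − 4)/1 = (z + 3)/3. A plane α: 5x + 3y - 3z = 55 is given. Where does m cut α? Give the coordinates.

m has direction (-4, 1, 3) through (12, 4, -3).
Substitute r = (12, 4, -3) + t(-4, 1, 3) into the plane: 81 + (-26)t = 55, so t = 1.
Intersection: (12, 4, -3) + 1·(-4, 1, 3) = (8, 5, 0).

(8, 5, 0)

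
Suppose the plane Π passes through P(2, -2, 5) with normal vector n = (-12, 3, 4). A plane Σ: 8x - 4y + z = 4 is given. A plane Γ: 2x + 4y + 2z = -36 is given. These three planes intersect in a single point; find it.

(-2, -6, -4)

Π: n·r = n·P gives -12x + 3y + 4z = -10.
Solving the 3×3 linear system -12x + 3y + 4z = -10, 8x - 4y + z = 4, 2x + 4y + 2z = -36 (e.g. by elimination or Cramer's rule, determinant = 262) gives (-2, -6, -4).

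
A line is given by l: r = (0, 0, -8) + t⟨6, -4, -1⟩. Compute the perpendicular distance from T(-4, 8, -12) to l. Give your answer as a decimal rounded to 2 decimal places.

6.71

Taking (0, 0, -8) on l with direction v = (6, -4, -1): w = T − (0, 0, -8) = (-4, 8, -4), and w × v = (-24, -28, -32).
Distance = |w × v| / |v| = √2384 / √53 ≈ 6.71.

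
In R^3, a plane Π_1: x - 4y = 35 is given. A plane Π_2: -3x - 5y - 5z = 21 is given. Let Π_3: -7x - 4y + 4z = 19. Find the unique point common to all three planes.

(3, -8, 2)

Solving the 3×3 linear system x - 4y = 35, -3x - 5y - 5z = 21, -7x - 4y + 4z = 19 (e.g. by elimination or Cramer's rule, determinant = -228) gives (3, -8, 2).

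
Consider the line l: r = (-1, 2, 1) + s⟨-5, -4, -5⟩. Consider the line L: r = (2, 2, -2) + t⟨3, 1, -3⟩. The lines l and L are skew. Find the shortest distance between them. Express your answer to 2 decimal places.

0.85

Common perpendicular direction n = (-5, -4, -5) × (3, 1, -3) = (17, -30, 7).
With w = (2, 2, -2) − (-1, 2, 1) = (3, 0, -3), w · n = 30.
Distance = |w · n| / |n| = |30| / √1238 ≈ 0.85.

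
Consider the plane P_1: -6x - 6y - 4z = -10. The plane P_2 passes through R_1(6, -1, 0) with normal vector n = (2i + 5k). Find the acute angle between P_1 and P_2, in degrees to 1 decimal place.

P_2: n·r = n·R_1 gives 2x + 5z = 12.
cos θ = |n₁·n₂| / (|n₁||n₂|) = |-32| / (√88 · √29).
θ = arccos(0.63345) ≈ 50.7°.

50.7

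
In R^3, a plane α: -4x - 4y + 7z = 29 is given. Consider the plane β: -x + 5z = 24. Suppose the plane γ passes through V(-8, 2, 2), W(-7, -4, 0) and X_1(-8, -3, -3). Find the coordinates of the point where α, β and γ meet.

VW = (1, -6, -2), VX_1 = (0, -5, -5); a normal to γ is VW × VX_1 = (20, 5, -5).
Using V: γ has equation 20x + 5y - 5z = -160.
Solving the 3×3 linear system -4x - 4y + 7z = 29, -x + 5z = 24, 20x + 5y - 5z = -160 (e.g. by elimination or Cramer's rule, determinant = -315) gives (-9, 7, 3).

(-9, 7, 3)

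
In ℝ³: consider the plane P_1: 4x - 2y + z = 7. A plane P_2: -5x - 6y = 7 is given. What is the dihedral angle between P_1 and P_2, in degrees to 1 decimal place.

cos θ = |n₁·n₂| / (|n₁||n₂|) = |-8| / (√21 · √61).
θ = arccos(0.22352) ≈ 77.1°.

77.1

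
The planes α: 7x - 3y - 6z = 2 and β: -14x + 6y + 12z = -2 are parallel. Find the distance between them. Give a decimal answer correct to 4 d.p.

Rescale β by 1/(-2): 7x - 3y - 6z = 1. Then distance = |2 − 1| / √94 ≈ 0.1031.

0.1031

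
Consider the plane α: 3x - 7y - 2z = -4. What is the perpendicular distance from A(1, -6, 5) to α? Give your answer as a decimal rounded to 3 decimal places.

4.953

n·A − d = (3)·(1) + (-7)·(-6) + (-2)·(5) − (-4) = 39; |n| = √62.
Distance = |39| / √62 = 39/√62 ≈ 4.953.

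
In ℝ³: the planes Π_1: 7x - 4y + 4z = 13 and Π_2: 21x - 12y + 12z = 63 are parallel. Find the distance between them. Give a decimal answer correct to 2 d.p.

0.89

Rescale Π_2 by 1/3: 7x - 4y + 4z = 21. Then distance = |13 − 21| / √81 ≈ 0.89.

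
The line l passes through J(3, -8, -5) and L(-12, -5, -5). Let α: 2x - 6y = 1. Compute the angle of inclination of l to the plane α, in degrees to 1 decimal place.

29.7

A direction vector for l is L − J = (-15, 3, 0).
sin θ = |n·v| / (|n||v|) = |-48| / (√40 · √234) = 0.49614.
θ ≈ 29.7°.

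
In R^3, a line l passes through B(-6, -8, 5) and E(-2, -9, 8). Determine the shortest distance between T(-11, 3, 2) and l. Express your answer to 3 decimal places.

9.668

A direction vector for l is E − B = (4, -1, 3).
Taking (-6, -8, 5) on l with direction v = (4, -1, 3): w = T − (-6, -8, 5) = (-5, 11, -3), and w × v = (30, 3, -39).
Distance = |w × v| / |v| = √2430 / √26 ≈ 9.668.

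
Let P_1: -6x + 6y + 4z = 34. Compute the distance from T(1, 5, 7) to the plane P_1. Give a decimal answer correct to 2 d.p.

n·T − d = (-6)·(1) + (6)·(5) + (4)·(7) − 34 = 18; |n| = √88.
Distance = |18| / √88 = 18/√88 ≈ 1.92.

1.92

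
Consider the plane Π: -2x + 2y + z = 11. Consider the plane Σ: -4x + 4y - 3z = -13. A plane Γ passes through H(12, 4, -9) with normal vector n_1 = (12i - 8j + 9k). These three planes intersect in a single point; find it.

Γ: n_1·r = n_1·H gives 12x - 8y + 9z = 31.
Solving the 3×3 linear system -2x + 2y + z = 11, -4x + 4y - 3z = -13, 12x - 8y + 9z = 31 (e.g. by elimination or Cramer's rule, determinant = -40) gives (-4, -2, 7).

(-4, -2, 7)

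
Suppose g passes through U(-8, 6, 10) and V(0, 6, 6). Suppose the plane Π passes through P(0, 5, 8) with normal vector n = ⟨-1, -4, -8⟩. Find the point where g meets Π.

A direction vector for g is V − U = (8, 0, -4).
Π: n·r = n·P gives -x - 4y - 8z = -84.
Substitute r = (-8, 6, 10) + t(8, 0, -4) into the plane: -96 + 24t = -84, so t = 1/2.
Intersection: (-8, 6, 10) + (1/2)·(8, 0, -4) = (-4, 6, 8).

(-4, 6, 8)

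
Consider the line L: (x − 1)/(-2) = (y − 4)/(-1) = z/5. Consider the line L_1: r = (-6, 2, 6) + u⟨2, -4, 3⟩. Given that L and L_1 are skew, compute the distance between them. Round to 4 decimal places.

3.5831

L has direction (-2, -1, 5) through (1, 4, 0).
Common perpendicular direction n = (-2, -1, 5) × (2, -4, 3) = (17, 16, 10).
With w = (-6, 2, 6) − (1, 4, 0) = (-7, -2, 6), w · n = -91.
Distance = |w · n| / |n| = |-91| / √645 ≈ 3.5831.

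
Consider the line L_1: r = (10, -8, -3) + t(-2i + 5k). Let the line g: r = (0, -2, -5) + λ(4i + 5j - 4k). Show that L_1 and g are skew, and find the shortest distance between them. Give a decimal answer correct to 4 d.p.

Common perpendicular direction n = (-2, 0, 5) × (4, 5, -4) = (-25, 12, -10).
With w = (0, -2, -5) − (10, -8, -3) = (-10, 6, -2), w · n = 342.
Since n ≠ 0 the lines are not parallel, and w · n = 342 ≠ 0 so they do not intersect; hence they are skew.
Distance = |w · n| / |n| = |342| / √869 ≈ 11.6016.

11.6016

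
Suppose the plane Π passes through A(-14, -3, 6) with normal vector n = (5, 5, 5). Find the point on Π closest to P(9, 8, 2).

Π: n·r = n·A gives 5x + 5y + 5z = -55.
Foot = P − λn with λ = (n·P − d)/|n|² = (95 − (-55))/75 = 2.
Foot = (9, 8, 2) − 2·(5, 5, 5) = (-1, -2, -8).

(-1, -2, -8)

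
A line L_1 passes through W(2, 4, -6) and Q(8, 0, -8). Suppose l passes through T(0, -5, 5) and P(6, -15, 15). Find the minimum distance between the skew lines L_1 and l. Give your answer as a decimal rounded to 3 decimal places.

A direction vector for L_1 is Q − W = (6, -4, -2).
A direction vector for l is P − T = (6, -10, 10).
Common perpendicular direction n = (6, -4, -2) × (6, -10, 10) = (-60, -72, -36).
With w = (0, -5, 5) − (2, 4, -6) = (-2, -9, 11), w · n = 372.
Distance = |w · n| / |n| = |372| / √10080 ≈ 3.705.

3.705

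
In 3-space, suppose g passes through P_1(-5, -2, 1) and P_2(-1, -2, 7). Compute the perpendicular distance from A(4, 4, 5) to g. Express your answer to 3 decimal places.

A direction vector for g is P_2 − P_1 = (4, 0, 6).
Taking (-5, -2, 1) on g with direction v = (4, 0, 6): w = A − (-5, -2, 1) = (9, 6, 4), and w × v = (36, -38, -24).
Distance = |w × v| / |v| = √3316 / √52 ≈ 7.986.

7.986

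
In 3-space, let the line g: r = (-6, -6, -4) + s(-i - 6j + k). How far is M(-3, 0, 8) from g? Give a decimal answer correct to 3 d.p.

Taking (-6, -6, -4) on g with direction v = (-1, -6, 1): w = M − (-6, -6, -4) = (3, 6, 12), and w × v = (78, -15, -12).
Distance = |w × v| / |v| = √6453 / √38 ≈ 13.031.

13.031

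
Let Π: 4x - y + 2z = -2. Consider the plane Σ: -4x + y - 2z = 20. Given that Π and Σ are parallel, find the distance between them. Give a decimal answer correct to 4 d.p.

3.9279

Rescale Σ by 1/(-1): 4x - y + 2z = -20. Then distance = |-2 − (-20)| / √21 ≈ 3.9279.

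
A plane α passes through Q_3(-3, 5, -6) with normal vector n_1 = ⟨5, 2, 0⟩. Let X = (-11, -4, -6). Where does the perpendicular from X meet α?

(-1, 0, -6)

α: n_1·r = n_1·Q_3 gives 5x + 2y = -5.
Foot = X − λn with λ = (n·X − d)/|n|² = (-63 − (-5))/29 = -2.
Foot = (-11, -4, -6) − (-2)·(5, 2, 0) = (-1, 0, -6).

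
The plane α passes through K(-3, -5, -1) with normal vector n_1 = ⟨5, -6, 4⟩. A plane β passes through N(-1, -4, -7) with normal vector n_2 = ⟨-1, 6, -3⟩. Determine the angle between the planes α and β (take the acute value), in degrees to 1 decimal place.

α: n_1·r = n_1·K gives 5x - 6y + 4z = 11.
β: n_2·r = n_2·N gives -x + 6y - 3z = -2.
cos θ = |n₁·n₂| / (|n₁||n₂|) = |-53| / (√77 · √46).
θ = arccos(0.89054) ≈ 27.1°.

27.1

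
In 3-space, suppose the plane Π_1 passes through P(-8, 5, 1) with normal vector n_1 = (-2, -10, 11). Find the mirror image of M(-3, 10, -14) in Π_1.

(-7, -10, 8)

Π_1: n_1·r = n_1·P gives -2x - 10y + 11z = -23.
λ = (n·M − d)/|n|² = (-248 − (-23))/225 = -1.
Reflection = M − 2λn = (-3, 10, -14) − (-2)·(-2, -10, 11) = (-7, -10, 8).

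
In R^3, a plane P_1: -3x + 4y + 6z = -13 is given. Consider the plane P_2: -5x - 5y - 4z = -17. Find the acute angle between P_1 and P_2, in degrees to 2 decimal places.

cos θ = |n₁·n₂| / (|n₁||n₂|) = |-29| / (√61 · √66).
θ = arccos(0.45705) ≈ 62.80°.

62.80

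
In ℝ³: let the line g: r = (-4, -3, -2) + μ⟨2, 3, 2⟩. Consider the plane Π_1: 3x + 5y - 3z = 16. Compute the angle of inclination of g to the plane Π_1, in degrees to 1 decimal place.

33.7

sin θ = |n·v| / (|n||v|) = |15| / (√43 · √17) = 0.55480.
θ ≈ 33.7°.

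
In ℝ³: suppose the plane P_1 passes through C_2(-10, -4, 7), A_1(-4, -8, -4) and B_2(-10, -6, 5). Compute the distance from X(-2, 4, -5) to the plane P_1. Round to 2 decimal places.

5.82

C_2A_1 = (6, -4, -11), C_2B_2 = (0, -2, -2); a normal to P_1 is C_2A_1 × C_2B_2 = (-14, 12, -12).
Using C_2: P_1 has equation -14x + 12y - 12z = 8.
n·X − d = (-14)·(-2) + (12)·(4) + (-12)·(-5) − 8 = 128; |n| = √484.
Distance = |128| / √484 = 128/√484 ≈ 5.82.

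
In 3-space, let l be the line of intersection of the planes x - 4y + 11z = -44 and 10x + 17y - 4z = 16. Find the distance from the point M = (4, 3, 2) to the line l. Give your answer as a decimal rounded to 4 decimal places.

Direction of l: (1, -4, 11) × (10, 17, -4) = (-171, 114, 57).
A point on l: solving the two plane equations with x = 6 gives (6, -4, -6).
Taking (6, -4, -6) on l with direction v = (-171, 114, 57): w = M − (6, -4, -6) = (-2, 7, 8), and w × v = (-513, -1254, 969).
Distance = |w × v| / |v| = √2774646 / √45486 ≈ 7.8102.

7.8102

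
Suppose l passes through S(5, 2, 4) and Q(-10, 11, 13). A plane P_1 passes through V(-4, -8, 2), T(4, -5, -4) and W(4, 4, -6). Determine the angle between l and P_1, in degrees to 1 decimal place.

A direction vector for l is Q − S = (-15, 9, 9).
VT = (8, 3, -6), VW = (8, 12, -8); a normal to P_1 is VT × VW = (48, 16, 72).
Using V: P_1 has equation 48x + 16y + 72z = -176.
sin θ = |n·v| / (|n||v|) = |72| / (√7744 · √387) = 0.04159.
θ ≈ 2.4°.

2.4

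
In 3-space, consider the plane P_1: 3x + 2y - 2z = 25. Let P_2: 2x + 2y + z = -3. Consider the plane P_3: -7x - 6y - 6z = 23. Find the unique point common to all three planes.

Solving the 3×3 linear system 3x + 2y - 2z = 25, 2x + 2y + z = -3, -7x - 6y - 6z = 23 (e.g. by elimination or Cramer's rule, determinant = -12) gives (7, -5, -7).

(7, -5, -7)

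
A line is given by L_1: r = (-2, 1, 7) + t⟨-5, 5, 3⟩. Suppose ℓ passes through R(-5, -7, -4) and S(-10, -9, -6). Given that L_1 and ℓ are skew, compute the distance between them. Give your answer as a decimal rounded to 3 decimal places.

A direction vector for ℓ is S − R = (-5, -2, -2).
Common perpendicular direction n = (-5, 5, 3) × (-5, -2, -2) = (-4, -25, 35).
With w = (-5, -7, -4) − (-2, 1, 7) = (-3, -8, -11), w · n = -173.
Distance = |w · n| / |n| = |-173| / √1866 ≈ 4.005.

4.005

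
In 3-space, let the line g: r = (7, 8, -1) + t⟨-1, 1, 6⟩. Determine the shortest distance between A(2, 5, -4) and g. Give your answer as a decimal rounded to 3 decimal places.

6.022

Taking (7, 8, -1) on g with direction v = (-1, 1, 6): w = A − (7, 8, -1) = (-5, -3, -3), and w × v = (-15, 33, -8).
Distance = |w × v| / |v| = √1378 / √38 ≈ 6.022.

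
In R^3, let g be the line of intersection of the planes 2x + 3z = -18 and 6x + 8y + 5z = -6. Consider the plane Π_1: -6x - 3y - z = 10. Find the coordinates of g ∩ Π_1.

(-3, 4, -4)

Direction of g: (2, 0, 3) × (6, 8, 5) = (-24, 8, 16).
A point on g: solving the two plane equations with x = -6 gives (-6, 5, -2).
Substitute r = (-6, 5, -2) + t(-24, 8, 16) into the plane: 23 + 104t = 10, so t = -1/8.
Intersection: (-6, 5, -2) + (-1/8)·(-24, 8, 16) = (-3, 4, -4).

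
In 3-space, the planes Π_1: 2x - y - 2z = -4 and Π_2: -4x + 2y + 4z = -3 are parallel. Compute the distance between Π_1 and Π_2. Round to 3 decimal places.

Rescale Π_2 by 1/(-2): 2x - y - 2z = 3/2. Then distance = |-4 − (3/2)| / √9 ≈ 1.833.

1.833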